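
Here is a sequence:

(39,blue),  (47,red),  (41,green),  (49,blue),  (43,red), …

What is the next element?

(51,green)

First slot goes 39, 47, 41, 49, 43 → 51 (alternating steps +8, −6, +8, −6, …).
Colour: repeats blue → red → green; blue, red, green, blue, red → green.
Combining the parts gives (51,green).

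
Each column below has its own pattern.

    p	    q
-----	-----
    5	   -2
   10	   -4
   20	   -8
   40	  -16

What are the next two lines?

80  -32; 160  -64

Column p: 5, 10, 20, 40 → 80 → 160 (×2 each step).
For the column q, ×2 each step: -2, -4, -8, -16 → -32 → -64.
Putting the parts together: 80  -32 and then 160  -64.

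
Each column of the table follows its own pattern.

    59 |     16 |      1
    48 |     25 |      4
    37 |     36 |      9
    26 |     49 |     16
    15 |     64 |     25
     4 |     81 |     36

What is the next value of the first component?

First component: −11 each step; 59, 48, 37, 26, 15, 4 → -7.

-7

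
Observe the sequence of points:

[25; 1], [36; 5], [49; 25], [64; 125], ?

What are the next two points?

[81; 625], [100; 3125]

First coordinate: perfect squares: 5², 6², 7², …; 25, 36, 49, 64 → 81 → 100.
Second coordinate: 1, 5, 25, 125 → 625 → 3125 (×5 each step).
So the next two points are [81; 625] and [100; 3125].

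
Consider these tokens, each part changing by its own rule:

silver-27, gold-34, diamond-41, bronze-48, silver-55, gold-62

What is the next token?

diamond-69

Rank: silver, gold, diamond, bronze, silver, gold → diamond (repeats silver → gold → diamond → bronze).
Second component: +7 each step; 27, 34, 41, 48, 55, 62 → 69.
Combining the parts gives diamond-69.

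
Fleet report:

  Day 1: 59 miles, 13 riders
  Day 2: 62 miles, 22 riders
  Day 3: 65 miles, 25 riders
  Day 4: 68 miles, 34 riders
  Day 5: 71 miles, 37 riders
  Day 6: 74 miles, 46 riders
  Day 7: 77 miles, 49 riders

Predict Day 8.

80 miles, 58 riders

Miles — +3 each step: 59, 62, 65, 68, 71, 74, 77 → 80.
Riders: alternating steps +9, +3, +9, +3, …, so 13, 22, 25, 34, 37, 46, 49 → 58.
So the next row is 80 miles, 58 riders.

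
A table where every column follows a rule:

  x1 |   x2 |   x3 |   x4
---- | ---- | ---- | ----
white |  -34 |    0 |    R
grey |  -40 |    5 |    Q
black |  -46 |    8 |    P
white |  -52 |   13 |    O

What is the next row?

Column x1: white, grey, black, white → grey (repeats white → grey → black).
Column x2: −6 each step; -34, -40, -46, -52 → -58.
Column x3: alternating steps +5, +3, +5, +3, …; 0, 5, 8, 13 → 16.
Column x4: letters move back 1 place in the alphabet, so R, Q, P, O → N.
Combining the parts gives grey  -58  16  N.

grey  -58  16  N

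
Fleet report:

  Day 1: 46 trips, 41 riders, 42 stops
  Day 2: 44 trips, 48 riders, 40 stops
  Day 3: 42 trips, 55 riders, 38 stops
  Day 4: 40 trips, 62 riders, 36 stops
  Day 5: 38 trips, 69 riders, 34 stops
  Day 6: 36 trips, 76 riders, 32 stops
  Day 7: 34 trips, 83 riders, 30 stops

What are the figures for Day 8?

32 trips, 90 riders, 28 stops

Trips goes 46, 44, 42, 40, 38, 36, 34 → 32 (−2 each step).
Riders: +7 each step; 41, 48, 55, 62, 69, 76, 83 → 90.
For the stops, always 4 less than the trips: 42, 40, 38, 36, 34, 32, 30 → 28.
So the next line is 32 trips, 90 riders, 28 stops.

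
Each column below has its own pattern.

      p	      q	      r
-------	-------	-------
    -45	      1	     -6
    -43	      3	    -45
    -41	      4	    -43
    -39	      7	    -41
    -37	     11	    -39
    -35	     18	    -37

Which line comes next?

-33  29  -35

Column p: +2 each step, so -45, -43, -41, -39, -37, -35 → -33.
Column q goes 1, 3, 4, 7, 11, 18 → 29 (each term is the sum of the two before it).
Column r: always the previous value of the column p, so -6, -45, -43, -41, -39, -37 → -35.
So the next line is -33  29  -35.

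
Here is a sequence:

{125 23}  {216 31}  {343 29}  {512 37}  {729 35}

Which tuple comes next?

For the first part, perfect cubes: 5³, 6³, 7³, …: 125, 216, 343, 512, 729 → 1000.
Second part: 23, 31, 29, 37, 35 → 43 (alternating steps +8, −2, +8, −2, …).
So the next tuple is {1000 43}.

{1000 43}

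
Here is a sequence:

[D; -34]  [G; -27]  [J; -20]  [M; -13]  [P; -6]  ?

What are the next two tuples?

Letter: letters move forward 3 places in the alphabet, so D, G, J, M, P → S → V.
Second component: +7 each step, so -34, -27, -20, -13, -6 → 1 → 8.
So the next two tuples are [S; 1] and [V; 8].

[S; 1], [V; 8]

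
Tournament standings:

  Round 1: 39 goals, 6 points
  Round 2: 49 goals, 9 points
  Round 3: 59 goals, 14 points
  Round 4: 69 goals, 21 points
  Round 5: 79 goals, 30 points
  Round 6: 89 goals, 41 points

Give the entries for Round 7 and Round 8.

99 goals, 54 points; 109 goals, 69 points

Goals: 39, 49, 59, 69, 79, 89 → 99 → 109 (+10 each step).
Points: differences are 3, 5, 7, … (increasing by 2 each time), so 6, 9, 14, 21, 30, 41 → 54 → 69.
Putting the parts together: 99 goals, 54 points and then 109 goals, 69 points.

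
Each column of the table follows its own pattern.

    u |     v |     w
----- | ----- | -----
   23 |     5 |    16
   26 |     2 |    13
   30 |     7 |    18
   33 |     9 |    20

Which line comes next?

37  16  27

Column u: alternating steps +3, +4, +3, +4, …, so 23, 26, 30, 33 → 37.
Column v: each term is the sum of the two before it; 5, 2, 7, 9 → 16.
Column w — always 11 more than the column v: 16, 13, 18, 20 → 27.
Putting it together: 37  16  27.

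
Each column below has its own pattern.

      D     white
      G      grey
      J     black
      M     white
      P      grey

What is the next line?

Letter — letters move forward 3 places in the alphabet: D, G, J, M, P → S.
Shade goes white, grey, black, white, grey → black (repeats white → grey → black).
Putting it together: S  black.

S  black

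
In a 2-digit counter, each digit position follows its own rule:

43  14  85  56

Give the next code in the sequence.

First digit: −3 each step, mod 10, so 4, 1, 8, 5 → 2.
Second digit: +1 each step, mod 10, so 3, 4, 5, 6 → 7.
Combining the parts gives 27.

27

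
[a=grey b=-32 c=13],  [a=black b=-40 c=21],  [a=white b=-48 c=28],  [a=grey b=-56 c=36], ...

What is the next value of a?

For the a, repeats grey → black → white: grey, black, white, grey → black.

black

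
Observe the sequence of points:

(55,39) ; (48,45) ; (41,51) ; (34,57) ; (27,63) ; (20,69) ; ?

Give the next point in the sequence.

For the first component, −7 each step: 55, 48, 41, 34, 27, 20 → 13.
For the second component, +6 each step: 39, 45, 51, 57, 63, 69 → 75.
Combining the parts gives (13,75).

(13,75)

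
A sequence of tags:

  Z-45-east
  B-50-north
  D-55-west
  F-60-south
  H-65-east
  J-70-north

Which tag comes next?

L-75-west

Letter: Z, B, D, F, H, J → L (letters move forward 2 places in the alphabet, wrapping Z→A).
Second component: +5 each step; 45, 50, 55, 60, 65, 70 → 75.
For the direction, repeats east → north → west → south: east, north, west, south, east, north → west.
Combining the parts gives L-75-west.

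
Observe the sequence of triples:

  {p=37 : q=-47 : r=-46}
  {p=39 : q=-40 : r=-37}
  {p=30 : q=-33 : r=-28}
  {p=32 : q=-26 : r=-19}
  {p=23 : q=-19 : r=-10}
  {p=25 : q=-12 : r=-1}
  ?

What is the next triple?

P: alternating steps +2, −9, +2, −9, …; 37, 39, 30, 32, 23, 25 → 16.
Q — +7 each step: -47, -40, -33, -26, -19, -12 → -5.
R — +9 each step: -46, -37, -28, -19, -10, -1 → 8.
Combining the parts gives {p=16 : q=-5 : r=8}.

{p=16 : q=-5 : r=8}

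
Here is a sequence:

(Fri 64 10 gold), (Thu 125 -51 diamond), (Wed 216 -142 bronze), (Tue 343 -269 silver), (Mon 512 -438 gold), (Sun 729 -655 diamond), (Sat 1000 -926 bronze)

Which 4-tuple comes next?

(Fri 1331 -1257 silver)

Day — runs backward through the weekdays Mon→Sun: Fri, Thu, Wed, Tue, Mon, Sun, Sat → Fri.
Second value goes 64, 125, 216, 343, 512, 729, 1000 → 1331 (perfect cubes: 4³, 5³, 6³, …).
For the third value, together with the second value always sums to 74: 10, -51, -142, -269, -438, -655, -926 → -1257.
Rank — repeats gold → diamond → bronze → silver: gold, diamond, bronze, silver, gold, diamond, bronze → silver.
Putting it together: (Fri 1331 -1257 silver).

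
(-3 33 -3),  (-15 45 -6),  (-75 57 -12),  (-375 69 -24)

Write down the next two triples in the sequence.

(-1875 81 -48), (-9375 93 -96)

First component goes -3, -15, -75, -375 → -1875 → -9375 (×5 each step).
Second component: +12 each step; 33, 45, 57, 69 → 81 → 93.
Third component: ×2 each step; -3, -6, -12, -24 → -48 → -96.
So the next two triples are (-1875 81 -48) and (-9375 93 -96).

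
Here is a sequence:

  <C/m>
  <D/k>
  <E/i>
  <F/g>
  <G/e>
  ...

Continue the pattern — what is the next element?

<H/c>

For the first letter, letters move forward 1 place in the alphabet: C, D, E, F, G → H.
Second letter — letters move back 2 places in the alphabet: m, k, i, g, e → c.
Putting it together: <H/c>.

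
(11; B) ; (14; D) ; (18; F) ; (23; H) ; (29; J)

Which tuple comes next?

(36; L)

First entry: differences are 3, 4, 5, … (increasing by 1 each time); 11, 14, 18, 23, 29 → 36.
For the letter, letters move forward 2 places in the alphabet: B, D, F, H, J → L.
Putting it together: (36; L).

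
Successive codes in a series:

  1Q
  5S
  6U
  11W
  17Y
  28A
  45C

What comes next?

73E

For the first component, each term is the sum of the two before it: 1, 5, 6, 11, 17, 28, 45 → 73.
Letter — letters move forward 2 places in the alphabet, wrapping Z→A: Q, S, U, W, Y, A, C → E.
So the next code is 73E.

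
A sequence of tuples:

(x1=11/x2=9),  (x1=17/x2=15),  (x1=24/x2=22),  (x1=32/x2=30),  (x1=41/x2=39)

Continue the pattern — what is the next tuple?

(x1=51/x2=49)

For the x1, differences are 6, 7, 8, … (increasing by 1 each time): 11, 17, 24, 32, 41 → 51.
X2 goes 9, 15, 22, 30, 39 → 49 (always 2 less than the x1).
So the next tuple is (x1=51/x2=49).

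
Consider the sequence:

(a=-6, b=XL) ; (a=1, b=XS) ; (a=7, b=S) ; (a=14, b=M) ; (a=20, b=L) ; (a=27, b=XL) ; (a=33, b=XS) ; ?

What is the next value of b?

S

B — repeats XL → XS → S → M → L: XL, XS, S, M, L, XL, XS → S.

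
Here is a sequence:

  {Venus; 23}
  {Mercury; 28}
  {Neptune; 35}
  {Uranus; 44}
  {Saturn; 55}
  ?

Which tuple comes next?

Planet: runs backward through the planets Mercury→Neptune; Venus, Mercury, Neptune, Uranus, Saturn → Jupiter.
Second entry: differences are 5, 7, 9, … (increasing by 2 each time); 23, 28, 35, 44, 55 → 68.
Putting it together: {Jupiter; 68}.

{Jupiter; 68}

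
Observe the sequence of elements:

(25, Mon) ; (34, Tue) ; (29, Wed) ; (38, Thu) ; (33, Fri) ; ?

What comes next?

First entry: alternating steps +9, −5, +9, −5, …, so 25, 34, 29, 38, 33 → 42.
Day — runs through the weekdays Mon→Sun: Mon, Tue, Wed, Thu, Fri → Sat.
Combining the parts gives (42, Sat).

(42, Sat)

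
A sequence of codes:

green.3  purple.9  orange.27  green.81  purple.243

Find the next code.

For the colour, repeats green → purple → orange: green, purple, orange, green, purple → orange.
Second component: ×3 each step; 3, 9, 27, 81, 243 → 729.
Combining the parts gives orange.729.

orange.729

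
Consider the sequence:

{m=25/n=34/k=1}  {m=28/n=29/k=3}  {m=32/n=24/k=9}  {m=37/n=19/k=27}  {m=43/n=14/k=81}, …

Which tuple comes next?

{m=50/n=9/k=243}

M: differences are 3, 4, 5, … (increasing by 1 each time), so 25, 28, 32, 37, 43 → 50.
N: −5 each step, so 34, 29, 24, 19, 14 → 9.
K: ×3 each step, so 1, 3, 9, 27, 81 → 243.
Putting it together: {m=50/n=9/k=243}.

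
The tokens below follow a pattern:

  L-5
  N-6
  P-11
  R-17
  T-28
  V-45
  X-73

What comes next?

Z-118

Letter: letters move forward 2 places in the alphabet, so L, N, P, R, T, V, X → Z.
Second component: each term is the sum of the two before it, so 5, 6, 11, 17, 28, 45, 73 → 118.
Putting it together: Z-118.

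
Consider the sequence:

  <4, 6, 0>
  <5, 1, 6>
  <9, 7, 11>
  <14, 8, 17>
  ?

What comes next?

First slot: each term is the sum of the two before it, so 4, 5, 9, 14 → 23.
For the second slot, each term is the sum of the two before it: 6, 1, 7, 8 → 15.
Third slot: 0, 6, 11, 17 → 22 (alternating steps +6, +5, +6, +5, …).
Combining the parts gives <23, 15, 22>.

<23, 15, 22>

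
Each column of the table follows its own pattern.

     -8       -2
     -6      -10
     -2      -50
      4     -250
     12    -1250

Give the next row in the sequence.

22  -6250

First component goes -8, -6, -2, 4, 12 → 22 (differences are 2, 4, 6, … (increasing by 2 each time)).
Second component — ×5 each step: -2, -10, -50, -250, -1250 → -6250.
So the next row is 22  -6250.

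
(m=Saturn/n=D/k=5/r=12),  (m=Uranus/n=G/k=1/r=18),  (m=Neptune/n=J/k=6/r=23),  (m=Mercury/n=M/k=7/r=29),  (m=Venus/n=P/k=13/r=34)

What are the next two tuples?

M: Saturn, Uranus, Neptune, Mercury, Venus → Earth → Mars (runs through the planets Mercury→Neptune).
N — letters move forward 3 places in the alphabet: D, G, J, M, P → S → V.
K goes 5, 1, 6, 7, 13 → 20 → 33 (each term is the sum of the two before it).
R: 12, 18, 23, 29, 34 → 40 → 45 (alternating steps +6, +5, +6, +5, …).
Putting the parts together: (m=Earth/n=S/k=20/r=40) and then (m=Mars/n=V/k=33/r=45).

(m=Earth/n=S/k=20/r=40), (m=Mars/n=V/k=33/r=45)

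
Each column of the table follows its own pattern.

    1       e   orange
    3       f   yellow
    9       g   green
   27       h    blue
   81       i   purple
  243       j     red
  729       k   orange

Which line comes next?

2187  l  yellow

First component: 1, 3, 9, 27, 81, 243, 729 → 2187 (×3 each step).
Letter goes e, f, g, h, i, j, k → l (letters move forward 1 place in the alphabet).
Colour goes orange, yellow, green, blue, purple, red, orange → yellow (repeats orange → yellow → green → blue → purple → red).
Putting it together: 2187  l  yellow.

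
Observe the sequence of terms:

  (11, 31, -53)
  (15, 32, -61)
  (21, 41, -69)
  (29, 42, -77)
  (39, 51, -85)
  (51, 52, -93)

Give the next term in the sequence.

(65, 61, -101)

First entry: differences are 4, 6, 8, … (increasing by 2 each time), so 11, 15, 21, 29, 39, 51 → 65.
Second entry — alternating steps +1, +9, +1, +9, …: 31, 32, 41, 42, 51, 52 → 61.
Third entry: −8 each step, so -53, -61, -69, -77, -85, -93 → -101.
So the next term is (65, 61, -101).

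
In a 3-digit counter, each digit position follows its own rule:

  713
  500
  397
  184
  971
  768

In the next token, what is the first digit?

First digit: −2 each step, mod 10; 7, 5, 3, 1, 9, 7 → 5.
Second digit: −1 each step, mod 10; 1, 0, 9, 8, 7, 6 → 5.
For the third digit, −3 each step, mod 10: 3, 0, 7, 4, 1, 8 → 5.

5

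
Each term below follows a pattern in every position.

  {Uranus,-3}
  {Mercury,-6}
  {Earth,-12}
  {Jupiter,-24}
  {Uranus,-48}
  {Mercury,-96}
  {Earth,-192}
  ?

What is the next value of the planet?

Jupiter

Planet — repeats Uranus → Mercury → Earth → Jupiter: Uranus, Mercury, Earth, Jupiter, Uranus, Mercury, Earth → Jupiter.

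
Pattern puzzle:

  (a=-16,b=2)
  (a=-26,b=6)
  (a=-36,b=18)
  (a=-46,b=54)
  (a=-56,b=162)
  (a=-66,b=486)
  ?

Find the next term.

For the a, −10 each step: -16, -26, -36, -46, -56, -66 → -76.
B — ×3 each step: 2, 6, 18, 54, 162, 486 → 1458.
Putting it together: (a=-76,b=1458).

(a=-76,b=1458)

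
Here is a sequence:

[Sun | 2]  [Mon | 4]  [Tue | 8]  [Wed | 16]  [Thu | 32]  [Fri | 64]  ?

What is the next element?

Day goes Sun, Mon, Tue, Wed, Thu, Fri → Sat (runs through the weekdays Mon→Sun).
Second slot goes 2, 4, 8, 16, 32, 64 → 128 (×2 each step).
So the next element is [Sat | 128].

[Sat | 128]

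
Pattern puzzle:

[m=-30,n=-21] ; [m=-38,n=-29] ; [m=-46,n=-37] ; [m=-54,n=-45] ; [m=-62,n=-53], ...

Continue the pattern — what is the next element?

[m=-70,n=-61]

M — −8 each step: -30, -38, -46, -54, -62 → -70.
N: always 9 more than the m; -21, -29, -37, -45, -53 → -61.
Putting it together: [m=-70,n=-61].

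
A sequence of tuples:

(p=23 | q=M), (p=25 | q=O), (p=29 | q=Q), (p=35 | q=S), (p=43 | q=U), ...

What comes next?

P goes 23, 25, 29, 35, 43 → 53 (differences are 2, 4, 6, … (increasing by 2 each time)).
Q: letters move forward 2 places in the alphabet, so M, O, Q, S, U → W.
Combining the parts gives (p=53 | q=W).

(p=53 | q=W)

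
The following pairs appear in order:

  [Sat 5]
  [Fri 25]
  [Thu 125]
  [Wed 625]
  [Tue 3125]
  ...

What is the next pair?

[Mon 15625]

For the day, runs backward through the weekdays Mon→Sun: Sat, Fri, Thu, Wed, Tue → Mon.
Second entry goes 5, 25, 125, 625, 3125 → 15625 (×5 each step).
Combining the parts gives [Mon 15625].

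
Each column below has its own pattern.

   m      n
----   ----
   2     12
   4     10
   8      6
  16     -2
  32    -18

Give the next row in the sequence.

64  -50

Column m — ×2 each step: 2, 4, 8, 16, 32 → 64.
Column n goes 12, 10, 6, -2, -18 → -50 (together with the column m always sums to 14).
So the next row is 64  -50.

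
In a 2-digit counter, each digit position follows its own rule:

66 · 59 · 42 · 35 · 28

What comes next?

First digit — −1 each step, mod 10: 6, 5, 4, 3, 2 → 1.
Second digit — +3 each step, mod 10: 6, 9, 2, 5, 8 → 1.
Combining the parts gives 11.

11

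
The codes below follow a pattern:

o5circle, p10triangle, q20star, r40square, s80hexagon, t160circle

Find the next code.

u320triangle

Letter goes o, p, q, r, s, t → u (letters move forward 1 place in the alphabet).
Second component: ×2 each step; 5, 10, 20, 40, 80, 160 → 320.
For the shape, repeats circle → triangle → star → square → hexagon: circle, triangle, star, square, hexagon, circle → triangle.
Putting it together: u320triangle.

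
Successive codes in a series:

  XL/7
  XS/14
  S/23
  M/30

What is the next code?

For the size, runs through clothing sizes XS→XL: XL, XS, S, M → L.
Second component: alternating steps +7, +9, +7, +9, …; 7, 14, 23, 30 → 39.
Combining the parts gives L/39.

L/39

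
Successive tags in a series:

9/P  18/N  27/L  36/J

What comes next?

45/H

First component goes 9, 18, 27, 36 → 45 (+9 each step).
Letter: letters move back 2 places in the alphabet; P, N, L, J → H.
Combining the parts gives 45/H.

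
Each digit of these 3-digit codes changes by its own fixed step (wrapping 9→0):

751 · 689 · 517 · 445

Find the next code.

First digit: −1 each step, mod 10, so 7, 6, 5, 4 → 3.
Second digit — +3 each step, mod 10: 5, 8, 1, 4 → 7.
Third digit — −2 each step, mod 10: 1, 9, 7, 5 → 3.
Combining the parts gives 373.

373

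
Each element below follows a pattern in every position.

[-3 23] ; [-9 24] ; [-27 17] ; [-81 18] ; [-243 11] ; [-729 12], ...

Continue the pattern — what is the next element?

For the first value, ×3 each step: -3, -9, -27, -81, -243, -729 → -2187.
Second value: 23, 24, 17, 18, 11, 12 → 5 (alternating steps +1, −7, +1, −7, …).
Combining the parts gives [-2187 5].

[-2187 5]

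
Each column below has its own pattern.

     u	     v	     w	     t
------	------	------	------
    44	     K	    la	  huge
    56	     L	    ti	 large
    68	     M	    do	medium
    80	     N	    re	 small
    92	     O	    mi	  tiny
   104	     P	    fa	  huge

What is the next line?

Column u: +12 each step; 44, 56, 68, 80, 92, 104 → 116.
Column v goes K, L, M, N, O, P → Q (letters move forward 1 place in the alphabet).
Column w: runs through the solfège scale do→ti; la, ti, do, re, mi, fa → sol.
Column t: huge, large, medium, small, tiny, huge → large (repeats huge → large → medium → small → tiny).
Combining the parts gives 116  Q  sol  large.

116  Q  sol  large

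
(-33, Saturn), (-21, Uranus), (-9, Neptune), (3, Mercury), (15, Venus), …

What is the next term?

(27, Earth)

For the first slot, +12 each step: -33, -21, -9, 3, 15 → 27.
Planet goes Saturn, Uranus, Neptune, Mercury, Venus → Earth (runs through the planets Mercury→Neptune).
Combining the parts gives (27, Earth).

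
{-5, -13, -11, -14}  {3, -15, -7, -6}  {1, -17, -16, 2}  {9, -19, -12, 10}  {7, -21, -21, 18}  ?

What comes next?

{15, -23, -17, 26}

First coordinate: -5, 3, 1, 9, 7 → 15 (alternating steps +8, −2, +8, −2, …).
Second coordinate: -13, -15, -17, -19, -21 → -23 (−2 each step).
Third coordinate: alternating steps +4, −9, +4, −9, …, so -11, -7, -16, -12, -21 → -17.
Fourth coordinate — +8 each step: -14, -6, 2, 10, 18 → 26.
So the next term is {15, -23, -17, 26}.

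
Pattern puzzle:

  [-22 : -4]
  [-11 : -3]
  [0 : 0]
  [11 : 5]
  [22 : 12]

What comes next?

First slot — +11 each step: -22, -11, 0, 11, 22 → 33.
Second slot: differences are 1, 3, 5, … (increasing by 2 each time), so -4, -3, 0, 5, 12 → 21.
Combining the parts gives [33 : 21].

[33 : 21]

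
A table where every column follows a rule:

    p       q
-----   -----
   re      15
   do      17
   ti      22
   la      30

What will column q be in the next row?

41

Column q — differences are 2, 5, 8, … (increasing by 3 each time): 15, 17, 22, 30 → 41.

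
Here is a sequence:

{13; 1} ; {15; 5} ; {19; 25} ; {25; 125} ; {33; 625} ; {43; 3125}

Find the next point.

For the first value, differences are 2, 4, 6, … (increasing by 2 each time): 13, 15, 19, 25, 33, 43 → 55.
Second value goes 1, 5, 25, 125, 625, 3125 → 15625 (×5 each step).
Combining the parts gives {55; 15625}.

{55; 15625}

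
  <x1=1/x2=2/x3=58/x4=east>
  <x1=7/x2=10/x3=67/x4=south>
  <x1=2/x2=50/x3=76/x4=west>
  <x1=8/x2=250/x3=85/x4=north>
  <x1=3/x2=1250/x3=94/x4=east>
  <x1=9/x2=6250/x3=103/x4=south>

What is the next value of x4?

X4 — repeats east → south → west → north: east, south, west, north, east, south → west.

west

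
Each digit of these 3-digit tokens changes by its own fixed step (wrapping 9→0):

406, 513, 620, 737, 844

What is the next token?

For the first digit, +1 each step, mod 10: 4, 5, 6, 7, 8 → 9.
Second digit goes 0, 1, 2, 3, 4 → 5 (+1 each step, mod 10).
Third digit: −3 each step, mod 10; 6, 3, 0, 7, 4 → 1.
Putting it together: 951.

951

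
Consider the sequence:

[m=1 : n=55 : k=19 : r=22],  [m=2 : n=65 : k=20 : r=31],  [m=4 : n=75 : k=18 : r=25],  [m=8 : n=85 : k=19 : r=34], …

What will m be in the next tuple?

M — ×2 each step: 1, 2, 4, 8 → 16.

16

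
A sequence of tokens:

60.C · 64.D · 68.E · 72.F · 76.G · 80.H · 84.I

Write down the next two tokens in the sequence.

First component goes 60, 64, 68, 72, 76, 80, 84 → 88 → 92 (+4 each step).
Letter: letters move forward 1 place in the alphabet; C, D, E, F, G, H, I → J → K.
So the next two tokens are 88.J and 92.K.

88.J then 92.K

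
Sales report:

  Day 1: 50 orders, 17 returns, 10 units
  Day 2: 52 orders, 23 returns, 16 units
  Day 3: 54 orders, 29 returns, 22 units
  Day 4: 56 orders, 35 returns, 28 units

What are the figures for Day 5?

58 orders, 41 returns, 34 units

Orders: +2 each step; 50, 52, 54, 56 → 58.
Returns goes 17, 23, 29, 35 → 41 (+6 each step).
Units — always 7 less than the returns: 10, 16, 22, 28 → 34.
Combining the parts gives 58 orders, 41 returns, 34 units.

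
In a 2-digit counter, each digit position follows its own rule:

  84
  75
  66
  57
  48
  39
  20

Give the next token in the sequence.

First digit goes 8, 7, 6, 5, 4, 3, 2 → 1 (−1 each step, mod 10).
Second digit: 4, 5, 6, 7, 8, 9, 0 → 1 (+1 each step, mod 10).
Combining the parts gives 11.

11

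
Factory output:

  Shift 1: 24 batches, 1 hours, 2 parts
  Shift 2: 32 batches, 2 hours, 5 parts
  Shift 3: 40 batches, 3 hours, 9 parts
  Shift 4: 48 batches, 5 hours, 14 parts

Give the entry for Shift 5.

56 batches, 8 hours, 20 parts

Batches goes 24, 32, 40, 48 → 56 (+8 each step).
Hours — each term is the sum of the two before it: 1, 2, 3, 5 → 8.
Parts: differences are 3, 4, 5, … (increasing by 1 each time); 2, 5, 9, 14 → 20.
Combining the parts gives 56 batches, 8 hours, 20 parts.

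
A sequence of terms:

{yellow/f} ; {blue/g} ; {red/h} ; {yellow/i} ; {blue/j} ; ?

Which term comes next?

{red/k}

Colour goes yellow, blue, red, yellow, blue → red (repeats yellow → blue → red).
Letter — letters move forward 1 place in the alphabet: f, g, h, i, j → k.
So the next term is {red/k}.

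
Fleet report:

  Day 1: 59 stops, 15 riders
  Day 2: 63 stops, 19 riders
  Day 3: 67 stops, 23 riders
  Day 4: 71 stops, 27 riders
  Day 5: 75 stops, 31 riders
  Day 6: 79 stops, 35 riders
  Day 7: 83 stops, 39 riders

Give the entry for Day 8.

Stops — +4 each step: 59, 63, 67, 71, 75, 79, 83 → 87.
Riders — +4 each step: 15, 19, 23, 27, 31, 35, 39 → 43.
So the next record is 87 stops, 43 riders.

87 stops, 43 riders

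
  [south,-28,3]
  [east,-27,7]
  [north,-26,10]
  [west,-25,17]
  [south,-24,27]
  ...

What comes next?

[east,-23,44]

Direction — repeats south → east → north → west: south, east, north, west, south → east.
For the second entry, +1 each step: -28, -27, -26, -25, -24 → -23.
Third entry: each term is the sum of the two before it; 3, 7, 10, 17, 27 → 44.
Putting it together: [east,-23,44].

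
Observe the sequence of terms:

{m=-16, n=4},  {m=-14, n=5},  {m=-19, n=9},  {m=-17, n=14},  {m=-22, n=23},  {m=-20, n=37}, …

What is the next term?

{m=-25, n=60}

M — alternating steps +2, −5, +2, −5, …: -16, -14, -19, -17, -22, -20 → -25.
N: 4, 5, 9, 14, 23, 37 → 60 (each term is the sum of the two before it).
Putting it together: {m=-25, n=60}.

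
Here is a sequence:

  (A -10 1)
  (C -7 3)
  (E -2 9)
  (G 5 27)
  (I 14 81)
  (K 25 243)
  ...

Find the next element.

(M 38 729)

Letter: letters move forward 2 places in the alphabet, so A, C, E, G, I, K → M.
Second component goes -10, -7, -2, 5, 14, 25 → 38 (differences are 3, 5, 7, … (increasing by 2 each time)).
Third component: ×3 each step, so 1, 3, 9, 27, 81, 243 → 729.
Combining the parts gives (M 38 729).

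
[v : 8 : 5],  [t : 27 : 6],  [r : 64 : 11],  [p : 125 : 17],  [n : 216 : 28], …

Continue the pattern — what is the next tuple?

[l : 343 : 45]

Letter: letters move back 2 places in the alphabet; v, t, r, p, n → l.
Second slot goes 8, 27, 64, 125, 216 → 343 (perfect cubes: 2³, 3³, 4³, …).
For the third slot, each term is the sum of the two before it: 5, 6, 11, 17, 28 → 45.
Combining the parts gives [l : 343 : 45].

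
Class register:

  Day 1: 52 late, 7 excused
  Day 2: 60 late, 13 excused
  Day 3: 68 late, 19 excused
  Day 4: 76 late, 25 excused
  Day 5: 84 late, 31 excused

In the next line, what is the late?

92

Late — +8 each step: 52, 60, 68, 76, 84 → 92.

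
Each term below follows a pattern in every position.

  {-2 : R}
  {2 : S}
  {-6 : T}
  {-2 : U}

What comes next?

{-10 : V}

First slot: alternating steps +4, −8, +4, −8, …; -2, 2, -6, -2 → -10.
Letter: R, S, T, U → V (letters move forward 1 place in the alphabet).
Combining the parts gives {-10 : V}.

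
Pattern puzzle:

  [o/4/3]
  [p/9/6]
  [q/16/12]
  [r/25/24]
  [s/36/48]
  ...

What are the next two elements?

Letter goes o, p, q, r, s → t → u (letters move forward 1 place in the alphabet).
Second component — perfect squares: 2², 3², 4², …: 4, 9, 16, 25, 36 → 49 → 64.
Third component goes 3, 6, 12, 24, 48 → 96 → 192 (×2 each step).
So the next two elements are [t/49/96] and [u/64/192].

[t/49/96], [u/64/192]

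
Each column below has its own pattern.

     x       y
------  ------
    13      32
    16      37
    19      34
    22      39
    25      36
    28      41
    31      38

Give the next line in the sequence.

Column x — +3 each step: 13, 16, 19, 22, 25, 28, 31 → 34.
Column y — alternating steps +5, −3, +5, −3, …: 32, 37, 34, 39, 36, 41, 38 → 43.
Putting it together: 34  43.

34  43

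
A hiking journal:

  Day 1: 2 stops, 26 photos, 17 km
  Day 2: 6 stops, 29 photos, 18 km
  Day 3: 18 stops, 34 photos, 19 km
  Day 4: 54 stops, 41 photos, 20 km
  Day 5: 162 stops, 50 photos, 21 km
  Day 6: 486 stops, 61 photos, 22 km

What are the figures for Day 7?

For the stops, ×3 each step: 2, 6, 18, 54, 162, 486 → 1458.
For the photos, differences are 3, 5, 7, … (increasing by 2 each time): 26, 29, 34, 41, 50, 61 → 74.
Km — +1 each step: 17, 18, 19, 20, 21, 22 → 23.
Putting it together: 1458 stops, 74 photos, 23 km.

1458 stops, 74 photos, 23 km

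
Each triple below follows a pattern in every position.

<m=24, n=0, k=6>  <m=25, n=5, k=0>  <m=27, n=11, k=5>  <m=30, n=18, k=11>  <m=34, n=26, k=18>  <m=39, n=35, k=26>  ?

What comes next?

M: differences are 1, 2, 3, … (increasing by 1 each time); 24, 25, 27, 30, 34, 39 → 45.
N — differences are 5, 6, 7, … (increasing by 1 each time): 0, 5, 11, 18, 26, 35 → 45.
K — always the previous value of the n: 6, 0, 5, 11, 18, 26 → 35.
Putting it together: <m=45, n=45, k=35>.

<m=45, n=45, k=35>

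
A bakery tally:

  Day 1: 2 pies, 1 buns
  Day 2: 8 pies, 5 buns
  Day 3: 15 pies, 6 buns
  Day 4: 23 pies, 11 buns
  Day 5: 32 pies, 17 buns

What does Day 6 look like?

For the pies, differences are 6, 7, 8, … (increasing by 1 each time): 2, 8, 15, 23, 32 → 42.
For the buns, each term is the sum of the two before it: 1, 5, 6, 11, 17 → 28.
So the next line is 42 pies, 28 buns.

42 pies, 28 buns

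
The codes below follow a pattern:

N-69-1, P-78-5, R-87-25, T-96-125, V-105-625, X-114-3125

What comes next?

Z-123-15625

Letter goes N, P, R, T, V, X → Z (letters move forward 2 places in the alphabet).
Second component: +9 each step, so 69, 78, 87, 96, 105, 114 → 123.
Third component: ×5 each step, so 1, 5, 25, 125, 625, 3125 → 15625.
Combining the parts gives Z-123-15625.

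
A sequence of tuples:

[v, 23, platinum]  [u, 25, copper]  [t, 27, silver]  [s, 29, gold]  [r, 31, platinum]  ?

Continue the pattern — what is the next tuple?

[q, 33, copper]

Letter: letters move back 1 place in the alphabet, so v, u, t, s, r → q.
Second part — +2 each step: 23, 25, 27, 29, 31 → 33.
Metal: repeats platinum → copper → silver → gold; platinum, copper, silver, gold, platinum → copper.
So the next tuple is [q, 33, copper].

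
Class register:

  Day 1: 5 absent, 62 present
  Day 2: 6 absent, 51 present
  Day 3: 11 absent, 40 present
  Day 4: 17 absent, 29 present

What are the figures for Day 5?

Absent: each term is the sum of the two before it; 5, 6, 11, 17 → 28.
For the present, −11 each step: 62, 51, 40, 29 → 18.
Putting it together: 28 absent, 18 present.

28 absent, 18 present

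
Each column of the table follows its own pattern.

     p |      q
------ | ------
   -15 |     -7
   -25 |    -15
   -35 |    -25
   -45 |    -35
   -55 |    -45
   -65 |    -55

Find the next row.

Column p goes -15, -25, -35, -45, -55, -65 → -75 (−10 each step).
Column q: always the previous value of the column p, so -7, -15, -25, -35, -45, -55 → -65.
Putting it together: -75  -65.

-75  -65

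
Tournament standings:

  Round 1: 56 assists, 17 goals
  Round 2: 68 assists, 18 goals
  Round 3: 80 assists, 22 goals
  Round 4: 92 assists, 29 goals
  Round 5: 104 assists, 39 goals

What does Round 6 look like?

116 assists, 52 goals

Assists: +12 each step, so 56, 68, 80, 92, 104 → 116.
Goals: differences are 1, 4, 7, … (increasing by 3 each time), so 17, 18, 22, 29, 39 → 52.
So the next record is 116 assists, 52 goals.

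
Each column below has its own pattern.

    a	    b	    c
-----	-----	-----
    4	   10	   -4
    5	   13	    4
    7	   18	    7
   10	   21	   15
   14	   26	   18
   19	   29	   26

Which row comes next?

25  34  29

Column a — differences are 1, 2, 3, … (increasing by 1 each time): 4, 5, 7, 10, 14, 19 → 25.
Column b: 10, 13, 18, 21, 26, 29 → 34 (alternating steps +3, +5, +3, +5, …).
Column c — alternating steps +8, +3, +8, +3, …: -4, 4, 7, 15, 18, 26 → 29.
Combining the parts gives 25  34  29.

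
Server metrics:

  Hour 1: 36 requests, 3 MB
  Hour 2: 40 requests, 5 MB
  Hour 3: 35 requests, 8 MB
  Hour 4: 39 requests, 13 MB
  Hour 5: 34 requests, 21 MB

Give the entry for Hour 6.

Requests: alternating steps +4, −5, +4, −5, …; 36, 40, 35, 39, 34 → 38.
MB goes 3, 5, 8, 13, 21 → 34 (each term is the sum of the two before it).
Putting it together: 38 requests, 34 MB.

38 requests, 34 MB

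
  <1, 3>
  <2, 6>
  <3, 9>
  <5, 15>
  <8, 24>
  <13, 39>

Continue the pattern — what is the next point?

<21, 63>

For the first coordinate, each term is the sum of the two before it: 1, 2, 3, 5, 8, 13 → 21.
Second coordinate — always 3 × the first coordinate: 3, 6, 9, 15, 24, 39 → 63.
Putting it together: <21, 63>.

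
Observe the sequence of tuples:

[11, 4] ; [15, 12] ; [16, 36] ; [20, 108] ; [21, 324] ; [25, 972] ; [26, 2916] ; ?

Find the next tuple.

[30, 8748]

First value: 11, 15, 16, 20, 21, 25, 26 → 30 (alternating steps +4, +1, +4, +1, …).
For the second value, ×3 each step: 4, 12, 36, 108, 324, 972, 2916 → 8748.
Combining the parts gives [30, 8748].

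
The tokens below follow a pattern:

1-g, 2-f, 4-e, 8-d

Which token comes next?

For the first component, ×2 each step: 1, 2, 4, 8 → 16.
Letter: g, f, e, d → c (letters move back 1 place in the alphabet).
So the next token is 16-c.

16-c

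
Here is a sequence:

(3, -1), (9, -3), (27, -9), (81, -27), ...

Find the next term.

(243, -81)

For the first part, ×3 each step: 3, 9, 27, 81 → 243.
Second part: ×3 each step; -1, -3, -9, -27 → -81.
Putting it together: (243, -81).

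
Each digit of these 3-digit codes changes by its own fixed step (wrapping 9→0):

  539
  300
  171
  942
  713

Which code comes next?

584

First digit: 5, 3, 1, 9, 7 → 5 (−2 each step, mod 10).
Second digit — −3 each step, mod 10: 3, 0, 7, 4, 1 → 8.
Third digit — +1 each step, mod 10: 9, 0, 1, 2, 3 → 4.
So the next code is 584.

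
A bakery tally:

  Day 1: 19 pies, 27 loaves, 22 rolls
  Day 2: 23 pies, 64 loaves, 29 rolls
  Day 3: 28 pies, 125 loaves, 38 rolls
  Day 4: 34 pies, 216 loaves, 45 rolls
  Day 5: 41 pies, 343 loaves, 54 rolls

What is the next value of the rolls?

61

For the rolls, alternating steps +7, +9, +7, +9, …: 22, 29, 38, 45, 54 → 61.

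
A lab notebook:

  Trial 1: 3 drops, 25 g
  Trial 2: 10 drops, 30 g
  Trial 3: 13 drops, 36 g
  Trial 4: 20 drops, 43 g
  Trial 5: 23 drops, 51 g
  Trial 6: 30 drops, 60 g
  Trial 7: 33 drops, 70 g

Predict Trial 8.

For the drops, alternating steps +7, +3, +7, +3, …: 3, 10, 13, 20, 23, 30, 33 → 40.
G: differences are 5, 6, 7, … (increasing by 1 each time), so 25, 30, 36, 43, 51, 60, 70 → 81.
Putting it together: 40 drops, 81 g.

40 drops, 81 g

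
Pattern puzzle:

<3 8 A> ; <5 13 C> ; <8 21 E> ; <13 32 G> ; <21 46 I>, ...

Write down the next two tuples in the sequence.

For the first component, each term is the sum of the two before it: 3, 5, 8, 13, 21 → 34 → 55.
Second component goes 8, 13, 21, 32, 46 → 63 → 83 (differences are 5, 8, 11, … (increasing by 3 each time)).
For the letter, letters move forward 2 places in the alphabet: A, C, E, G, I → K → M.
Putting the parts together: <34 63 K> and then <55 83 M>.

<34 63 K>, <55 83 M>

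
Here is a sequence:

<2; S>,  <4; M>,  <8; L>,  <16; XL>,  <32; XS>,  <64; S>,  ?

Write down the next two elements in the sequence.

<128; M>, <256; L>

First component goes 2, 4, 8, 16, 32, 64 → 128 → 256 (×2 each step).
Size — repeats S → M → L → XL → XS: S, M, L, XL, XS, S → M → L.
So the next two elements are <128; M> and <256; L>.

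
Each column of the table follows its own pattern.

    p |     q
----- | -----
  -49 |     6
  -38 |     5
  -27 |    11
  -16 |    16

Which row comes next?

For the column p, +11 each step: -49, -38, -27, -16 → -5.
Column q: 6, 5, 11, 16 → 27 (each term is the sum of the two before it).
Putting it together: -5  27.

-5  27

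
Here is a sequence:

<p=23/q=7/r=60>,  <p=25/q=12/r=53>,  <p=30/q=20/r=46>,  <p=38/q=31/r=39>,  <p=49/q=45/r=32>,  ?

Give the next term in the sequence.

<p=63/q=62/r=25>

P — differences are 2, 5, 8, … (increasing by 3 each time): 23, 25, 30, 38, 49 → 63.
For the q, differences are 5, 8, 11, … (increasing by 3 each time): 7, 12, 20, 31, 45 → 62.
R goes 60, 53, 46, 39, 32 → 25 (−7 each step).
So the next term is <p=63/q=62/r=25>.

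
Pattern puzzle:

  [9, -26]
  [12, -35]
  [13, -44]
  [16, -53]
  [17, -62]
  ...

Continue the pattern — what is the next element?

First value — alternating steps +3, +1, +3, +1, …: 9, 12, 13, 16, 17 → 20.
Second value: −9 each step, so -26, -35, -44, -53, -62 → -71.
So the next element is [20, -71].

[20, -71]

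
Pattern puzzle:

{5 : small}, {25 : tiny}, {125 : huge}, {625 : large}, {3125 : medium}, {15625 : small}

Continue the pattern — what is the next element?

{78125 : tiny}

First slot: ×5 each step; 5, 25, 125, 625, 3125, 15625 → 78125.
Size: repeats small → tiny → huge → large → medium, so small, tiny, huge, large, medium, small → tiny.
Combining the parts gives {78125 : tiny}.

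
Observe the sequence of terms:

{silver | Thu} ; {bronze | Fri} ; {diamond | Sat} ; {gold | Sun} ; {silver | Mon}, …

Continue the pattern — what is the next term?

Rank: repeats silver → bronze → diamond → gold; silver, bronze, diamond, gold, silver → bronze.
Day: runs through the weekdays Mon→Sun; Thu, Fri, Sat, Sun, Mon → Tue.
Putting it together: {bronze | Tue}.

{bronze | Tue}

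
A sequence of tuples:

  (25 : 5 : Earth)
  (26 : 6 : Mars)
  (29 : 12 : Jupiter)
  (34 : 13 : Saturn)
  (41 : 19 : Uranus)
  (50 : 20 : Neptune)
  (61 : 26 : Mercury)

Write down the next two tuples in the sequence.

(74 : 27 : Venus), (89 : 33 : Earth)

First slot: differences are 1, 3, 5, … (increasing by 2 each time); 25, 26, 29, 34, 41, 50, 61 → 74 → 89.
For the second slot, alternating steps +1, +6, +1, +6, …: 5, 6, 12, 13, 19, 20, 26 → 27 → 33.
Planet — runs through the planets Mercury→Neptune: Earth, Mars, Jupiter, Saturn, Uranus, Neptune, Mercury → Venus → Earth.
Putting the parts together: (74 : 27 : Venus) and then (89 : 33 : Earth).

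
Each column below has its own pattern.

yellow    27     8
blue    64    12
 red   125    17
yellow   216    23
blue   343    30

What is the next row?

red  512  38

Colour: repeats yellow → blue → red, so yellow, blue, red, yellow, blue → red.
Second component goes 27, 64, 125, 216, 343 → 512 (perfect cubes: 3³, 4³, 5³, …).
Third component goes 8, 12, 17, 23, 30 → 38 (differences are 4, 5, 6, … (increasing by 1 each time)).
Combining the parts gives red  512  38.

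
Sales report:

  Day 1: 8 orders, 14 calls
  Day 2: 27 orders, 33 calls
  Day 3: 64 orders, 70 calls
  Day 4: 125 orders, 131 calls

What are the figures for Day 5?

216 orders, 222 calls

Orders: 8, 27, 64, 125 → 216 (perfect cubes: 2³, 3³, 4³, …).
For the calls, always 6 more than the orders: 14, 33, 70, 131 → 222.
So the next line is 216 orders, 222 calls.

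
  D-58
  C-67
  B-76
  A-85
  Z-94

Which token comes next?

Letter: letters move back 1 place in the alphabet, wrapping A→Z; D, C, B, A, Z → Y.
Second component goes 58, 67, 76, 85, 94 → 103 (+9 each step).
Putting it together: Y-103.

Y-103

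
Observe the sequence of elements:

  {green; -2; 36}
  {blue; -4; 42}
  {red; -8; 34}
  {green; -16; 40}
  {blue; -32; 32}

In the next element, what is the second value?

Second value: ×2 each step; -2, -4, -8, -16, -32 → -64.

-64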